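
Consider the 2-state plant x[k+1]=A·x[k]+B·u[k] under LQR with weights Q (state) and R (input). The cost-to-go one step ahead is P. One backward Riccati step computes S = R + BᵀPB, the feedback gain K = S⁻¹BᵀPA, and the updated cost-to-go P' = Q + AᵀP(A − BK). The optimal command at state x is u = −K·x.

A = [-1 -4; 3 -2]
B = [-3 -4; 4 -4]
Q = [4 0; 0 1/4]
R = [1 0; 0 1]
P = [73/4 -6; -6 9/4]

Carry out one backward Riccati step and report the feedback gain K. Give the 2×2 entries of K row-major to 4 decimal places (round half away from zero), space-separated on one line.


0.5455 0.3135 -0.1381 0.7380

BᵀP = [-78.7500 27.0000; -49.0000 15.0000]
S = R + BᵀPB = [1 0; 0 1] + [344.2500 207.0000; 207.0000 136.0000] = [345.2500 207.0000; 207.0000 137.0000]
BᵀPA = [159.7500 261.0000; 94.0000 166.0000]
K = S⁻¹·BᵀPA = [0.5455 0.3135; -0.1381 0.7380]
A−BK = [0.0840 -0.1074; 0.2653 -0.3017]
AᵀP(A−BK) = [0.3364 0.0473; 0.0473 0.6695]
P' = Q + AᵀP(A−BK) = [4.3364 0.0473; 0.0473 0.9195]
tr(P') = 5.2559


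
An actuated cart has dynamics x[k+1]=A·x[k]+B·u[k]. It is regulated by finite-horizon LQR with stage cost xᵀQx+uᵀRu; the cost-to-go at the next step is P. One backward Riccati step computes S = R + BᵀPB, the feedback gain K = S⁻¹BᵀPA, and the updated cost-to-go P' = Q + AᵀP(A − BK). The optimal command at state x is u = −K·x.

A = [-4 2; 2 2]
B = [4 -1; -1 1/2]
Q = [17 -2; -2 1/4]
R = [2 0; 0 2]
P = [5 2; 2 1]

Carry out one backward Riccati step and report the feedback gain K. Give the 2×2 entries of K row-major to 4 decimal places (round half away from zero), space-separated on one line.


BᵀP = [18.0000 7.0000; -4.0000 -1.5000]
S = R + BᵀPB = [2 0; 0 2] + [65.0000 -14.5000; -14.5000 3.2500] = [67.0000 -14.5000; -14.5000 5.2500]
BᵀPA = [-58.0000 50.0000; 13.0000 -11.0000]
K = S⁻¹·BᵀPA = [-0.8198 0.7279; 0.2120 -0.0848]
A−BK = [-0.5088 -0.9965; 1.0742 2.7703]
AᵀP(A−BK) = [1.6961 -0.6784; -0.6784 2.6714]
P' = Q + AᵀP(A−BK) = [18.6961 -2.6784; -2.6784 2.9214]
tr(P') = 21.6175

-0.8198 0.7279 0.2120 -0.0848


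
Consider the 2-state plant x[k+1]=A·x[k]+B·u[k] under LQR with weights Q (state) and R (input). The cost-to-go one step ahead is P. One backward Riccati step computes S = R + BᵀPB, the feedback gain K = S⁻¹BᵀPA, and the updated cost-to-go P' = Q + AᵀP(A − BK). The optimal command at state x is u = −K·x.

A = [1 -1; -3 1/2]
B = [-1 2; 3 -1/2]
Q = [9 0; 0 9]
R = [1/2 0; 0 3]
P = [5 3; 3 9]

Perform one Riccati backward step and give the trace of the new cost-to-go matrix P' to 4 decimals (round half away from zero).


BᵀP = [4.0000 24.0000; 8.5000 1.5000]
S = R + BᵀPB = [1/2 0; 0 3] + [68.0000 -4.0000; -4.0000 16.2500] = [68.5000 -4.0000; -4.0000 19.2500]
BᵀPA = [-68.0000 8.0000; 4.0000 -7.7500]
K = S⁻¹·BᵀPA = [-0.9926 0.0944; 0.0015 -0.3830]
A−BK = [0.0043 -0.1396; -0.0214 0.0252]
AᵀP(A−BK) = [0.4963 -0.0472; -0.0472 0.5265]
P' = Q + AᵀP(A−BK) = [9.4963 -0.0472; -0.0472 9.5265]
tr(P') = 19.0228

19.0228


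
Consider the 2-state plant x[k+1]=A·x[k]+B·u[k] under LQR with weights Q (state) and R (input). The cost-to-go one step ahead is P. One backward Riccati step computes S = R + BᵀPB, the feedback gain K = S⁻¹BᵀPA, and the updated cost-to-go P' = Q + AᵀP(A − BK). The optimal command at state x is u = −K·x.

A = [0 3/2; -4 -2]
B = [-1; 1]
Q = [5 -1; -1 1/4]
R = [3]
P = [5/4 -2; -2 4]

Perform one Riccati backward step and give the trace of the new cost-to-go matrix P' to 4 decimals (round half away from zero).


29.7959

BᵀP = [-3.2500 6.0000]
S = R + BᵀPB = [3] + [9.2500] = [12.2500]
BᵀPA = [-24.0000 -16.8750]
K = S⁻¹·BᵀPA = [-1.9592 -1.3776]
A−BK = [-1.9592 0.1224; -2.0408 -0.6224]
AᵀP(A−BK) = [16.9796 10.9388; 10.9388 7.5663]
P' = Q + AᵀP(A−BK) = [21.9796 9.9388; 9.9388 7.8163]
tr(P') = 29.7959


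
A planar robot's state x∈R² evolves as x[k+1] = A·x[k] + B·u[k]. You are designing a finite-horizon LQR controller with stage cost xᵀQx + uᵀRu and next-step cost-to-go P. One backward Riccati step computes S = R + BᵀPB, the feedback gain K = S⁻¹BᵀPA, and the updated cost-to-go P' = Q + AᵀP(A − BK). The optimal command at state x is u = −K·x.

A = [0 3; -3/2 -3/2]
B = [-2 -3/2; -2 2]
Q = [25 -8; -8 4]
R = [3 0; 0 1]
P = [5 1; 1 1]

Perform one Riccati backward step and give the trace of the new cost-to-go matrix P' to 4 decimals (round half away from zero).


BᵀP = [-12.0000 -4.0000; -5.5000 0.5000]
S = R + BᵀPB = [3 0; 0 1] + [32.0000 10.0000; 10.0000 9.2500] = [35.0000 10.0000; 10.0000 10.2500]
BᵀPA = [6.0000 -30.0000; -0.7500 -17.2500]
K = S⁻¹·BᵀPA = [0.2667 -0.5217; -0.3333 -1.1739]
A−BK = [0.0333 0.1957; -0.3000 -0.1957]
AᵀP(A−BK) = [0.4000 0.0000; 0.0000 2.3478]
P' = Q + AᵀP(A−BK) = [25.4000 -8.0000; -8.0000 6.3478]
tr(P') = 31.7478

31.7478


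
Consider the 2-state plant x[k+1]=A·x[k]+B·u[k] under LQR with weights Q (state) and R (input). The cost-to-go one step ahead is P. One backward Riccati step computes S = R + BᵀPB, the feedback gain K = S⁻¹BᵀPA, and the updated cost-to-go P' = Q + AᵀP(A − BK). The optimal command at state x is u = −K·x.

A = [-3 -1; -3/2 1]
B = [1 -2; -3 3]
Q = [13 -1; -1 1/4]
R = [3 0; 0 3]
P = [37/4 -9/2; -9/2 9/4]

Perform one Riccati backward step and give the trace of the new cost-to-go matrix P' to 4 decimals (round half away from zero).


BᵀP = [22.7500 -11.2500; -32.0000 15.7500]
S = R + BᵀPB = [3 0; 0 3] + [56.5000 -79.2500; -79.2500 111.2500] = [59.5000 -79.2500; -79.2500 114.2500]
BᵀPA = [-51.3750 -34.0000; 72.3750 47.7500]
K = S⁻¹·BᵀPA = [-0.2588 -0.1939; 0.4540 0.2834]
A−BK = [-1.8333 -0.2392; -3.6383 -0.4320]
AᵀP(A−BK) = [1.6612 0.6491; 0.6491 0.3730]
P' = Q + AᵀP(A−BK) = [14.6612 -0.3509; -0.3509 0.6230]
tr(P') = 15.2842

15.2842


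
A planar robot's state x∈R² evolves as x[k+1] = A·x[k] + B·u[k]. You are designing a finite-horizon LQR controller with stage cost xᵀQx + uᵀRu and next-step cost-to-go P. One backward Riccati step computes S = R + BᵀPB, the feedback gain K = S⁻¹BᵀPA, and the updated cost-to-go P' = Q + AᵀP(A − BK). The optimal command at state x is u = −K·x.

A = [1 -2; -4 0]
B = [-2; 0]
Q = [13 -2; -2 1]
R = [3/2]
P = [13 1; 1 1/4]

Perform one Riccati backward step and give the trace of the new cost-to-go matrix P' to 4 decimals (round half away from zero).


BᵀP = [-26.0000 -2.0000]
S = R + BᵀPB = [3/2] + [52.0000] = [53.5000]
BᵀPA = [-18.0000 52.0000]
K = S⁻¹·BᵀPA = [-0.3364 0.9720]
A−BK = [0.3271 -0.0561; -4.0000 0.0000]
AᵀP(A−BK) = [2.9439 -0.5047; -0.5047 1.4579]
P' = Q + AᵀP(A−BK) = [15.9439 -2.5047; -2.5047 2.4579]
tr(P') = 18.4019

18.4019


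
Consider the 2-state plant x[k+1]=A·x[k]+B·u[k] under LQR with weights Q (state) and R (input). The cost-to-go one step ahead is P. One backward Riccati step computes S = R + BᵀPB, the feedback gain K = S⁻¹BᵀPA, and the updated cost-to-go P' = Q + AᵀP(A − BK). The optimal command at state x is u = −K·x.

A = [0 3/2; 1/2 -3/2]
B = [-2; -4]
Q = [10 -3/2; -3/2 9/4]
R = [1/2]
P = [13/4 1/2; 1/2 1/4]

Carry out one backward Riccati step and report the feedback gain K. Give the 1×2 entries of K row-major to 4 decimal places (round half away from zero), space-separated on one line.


-0.0392 -0.3824

BᵀP = [-8.5000 -2.0000]
S = R + BᵀPB = [1/2] + [25.0000] = [25.5000]
BᵀPA = [-1.0000 -9.7500]
K = S⁻¹·BᵀPA = [-0.0392 -0.3824]
A−BK = [-0.0784 0.7353; 0.3431 -3.0294]
AᵀP(A−BK) = [0.0233 -0.1949; -0.1949 1.8971]
P' = Q + AᵀP(A−BK) = [10.0233 -1.6949; -1.6949 4.1471]
tr(P') = 14.1703


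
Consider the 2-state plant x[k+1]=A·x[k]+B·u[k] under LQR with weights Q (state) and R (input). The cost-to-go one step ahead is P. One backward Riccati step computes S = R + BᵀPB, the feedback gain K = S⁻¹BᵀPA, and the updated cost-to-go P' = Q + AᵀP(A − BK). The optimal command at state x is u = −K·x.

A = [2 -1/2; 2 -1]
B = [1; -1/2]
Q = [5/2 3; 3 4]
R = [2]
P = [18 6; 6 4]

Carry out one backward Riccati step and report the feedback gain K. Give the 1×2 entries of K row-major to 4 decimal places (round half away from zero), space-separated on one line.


2.5333 -0.7667

BᵀP = [15.0000 4.0000]
S = R + BᵀPB = [2] + [13.0000] = [15.0000]
BᵀPA = [38.0000 -11.5000]
K = S⁻¹·BᵀPA = [2.5333 -0.7667]
A−BK = [-0.5333 0.2667; 3.2667 -1.3833]
AᵀP(A−BK) = [39.7333 -14.8667; -14.8667 5.6833]
P' = Q + AᵀP(A−BK) = [42.2333 -11.8667; -11.8667 9.6833]
tr(P') = 51.9167


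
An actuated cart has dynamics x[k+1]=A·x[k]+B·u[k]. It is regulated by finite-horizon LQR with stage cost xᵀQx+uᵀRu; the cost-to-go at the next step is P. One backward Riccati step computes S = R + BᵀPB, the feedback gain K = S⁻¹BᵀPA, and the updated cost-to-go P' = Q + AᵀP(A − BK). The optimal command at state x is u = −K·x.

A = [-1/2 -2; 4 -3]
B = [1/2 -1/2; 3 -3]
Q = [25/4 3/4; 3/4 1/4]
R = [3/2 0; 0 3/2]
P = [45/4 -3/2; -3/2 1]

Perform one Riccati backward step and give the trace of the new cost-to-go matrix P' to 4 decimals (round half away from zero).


48.4360

BᵀP = [1.1250 2.2500; -1.1250 -2.2500]
S = R + BᵀPB = [3/2 0; 0 3/2] + [7.3125 -7.3125; -7.3125 7.3125] = [8.8125 -7.3125; -7.3125 8.8125]
BᵀPA = [8.4375 -9.0000; -8.4375 9.0000]
K = S⁻¹·BᵀPA = [0.5233 -0.5581; -0.5233 0.5581]
A−BK = [-1.0233 -1.4419; 0.8605 0.3488]
AᵀP(A−BK) = [15.9826 18.4186; 18.4186 25.9535]
P' = Q + AᵀP(A−BK) = [22.2326 19.1686; 19.1686 26.2035]
tr(P') = 48.4360


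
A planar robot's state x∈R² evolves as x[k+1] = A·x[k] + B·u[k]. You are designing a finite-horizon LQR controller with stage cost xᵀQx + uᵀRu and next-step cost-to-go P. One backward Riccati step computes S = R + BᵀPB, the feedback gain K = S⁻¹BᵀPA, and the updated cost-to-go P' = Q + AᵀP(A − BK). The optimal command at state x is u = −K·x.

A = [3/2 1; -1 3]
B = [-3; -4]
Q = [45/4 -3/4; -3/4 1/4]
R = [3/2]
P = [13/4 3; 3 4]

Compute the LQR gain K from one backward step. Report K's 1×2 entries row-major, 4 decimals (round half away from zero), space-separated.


BᵀP = [-21.7500 -25.0000]
S = R + BᵀPB = [3/2] + [165.2500] = [166.7500]
BᵀPA = [-7.6250 -96.7500]
K = S⁻¹·BᵀPA = [-0.0457 -0.5802]
A−BK = [1.3628 -0.7406; -1.1829 0.6792]
AᵀP(A−BK) = [1.9638 -1.0491; -1.0491 1.1147]
P' = Q + AᵀP(A−BK) = [13.2138 -1.7991; -1.7991 1.3647]
tr(P') = 14.5785

-0.0457 -0.5802


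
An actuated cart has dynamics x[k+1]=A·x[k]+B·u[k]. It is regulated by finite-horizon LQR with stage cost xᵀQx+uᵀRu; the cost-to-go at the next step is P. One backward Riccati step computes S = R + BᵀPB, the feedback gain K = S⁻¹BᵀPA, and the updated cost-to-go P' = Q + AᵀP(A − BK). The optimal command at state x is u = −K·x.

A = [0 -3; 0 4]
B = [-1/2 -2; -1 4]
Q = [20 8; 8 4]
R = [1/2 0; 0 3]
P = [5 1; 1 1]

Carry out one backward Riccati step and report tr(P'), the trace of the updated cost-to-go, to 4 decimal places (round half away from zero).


28.5455

BᵀP = [-3.5000 -1.5000; -6.0000 2.0000]
S = R + BᵀPB = [1/2 0; 0 3] + [3.2500 1.0000; 1.0000 20.0000] = [3.7500 1.0000; 1.0000 23.0000]
BᵀPA = [0.0000 4.5000; 0.0000 26.0000]
K = S⁻¹·BᵀPA = [0.0000 0.9091; 0.0000 1.0909]
A−BK = [0.0000 -0.3636; 0.0000 0.5455]
AᵀP(A−BK) = [0.0000 0.0000; 0.0000 4.5455]
P' = Q + AᵀP(A−BK) = [20.0000 8.0000; 8.0000 8.5455]
tr(P') = 28.5455


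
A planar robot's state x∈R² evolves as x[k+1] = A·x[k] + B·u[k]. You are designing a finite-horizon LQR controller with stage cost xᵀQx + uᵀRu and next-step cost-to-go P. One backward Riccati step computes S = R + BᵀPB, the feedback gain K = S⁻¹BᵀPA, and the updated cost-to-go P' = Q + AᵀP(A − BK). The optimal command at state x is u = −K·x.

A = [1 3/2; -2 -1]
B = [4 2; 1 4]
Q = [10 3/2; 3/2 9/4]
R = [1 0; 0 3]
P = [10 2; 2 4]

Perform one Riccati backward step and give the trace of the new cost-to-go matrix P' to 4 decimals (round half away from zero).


BᵀP = [42.0000 12.0000; 28.0000 20.0000]
S = R + BᵀPB = [1 0; 0 3] + [180.0000 132.0000; 132.0000 136.0000] = [181.0000 132.0000; 132.0000 139.0000]
BᵀPA = [18.0000 51.0000; -12.0000 22.0000]
K = S⁻¹·BᵀPA = [0.5282 0.5410; -0.5880 -0.3555]
A−BK = [0.0630 0.0469; -0.1763 -0.1189]
AᵀP(A−BK) = [1.4358 0.9948; 0.9948 0.7282]
P' = Q + AᵀP(A−BK) = [11.4358 2.4948; 2.4948 2.9782]
tr(P') = 14.4140

14.4140


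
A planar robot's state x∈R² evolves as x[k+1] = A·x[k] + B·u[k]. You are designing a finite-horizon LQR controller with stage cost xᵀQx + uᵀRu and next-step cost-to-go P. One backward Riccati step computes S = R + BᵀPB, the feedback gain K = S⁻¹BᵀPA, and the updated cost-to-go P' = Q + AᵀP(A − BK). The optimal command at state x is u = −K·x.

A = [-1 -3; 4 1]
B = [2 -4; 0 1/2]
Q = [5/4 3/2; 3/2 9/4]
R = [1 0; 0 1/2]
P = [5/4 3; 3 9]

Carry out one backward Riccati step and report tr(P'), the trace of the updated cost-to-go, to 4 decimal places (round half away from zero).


48.2016

BᵀP = [2.5000 6.0000; -3.5000 -7.5000]
S = R + BᵀPB = [1 0; 0 1/2] + [5.0000 -7.0000; -7.0000 10.2500] = [6.0000 -7.0000; -7.0000 10.7500]
BᵀPA = [21.5000 -1.5000; -26.5000 3.0000]
K = S⁻¹·BᵀPA = [2.9435 0.3145; -0.5484 0.4839]
A−BK = [-9.0806 -1.6935; 4.2742 0.7581]
AᵀP(A−BK) = [43.4315 6.8105; 6.8105 1.2702]
P' = Q + AᵀP(A−BK) = [44.6815 8.3105; 8.3105 3.5202]
tr(P') = 48.2016


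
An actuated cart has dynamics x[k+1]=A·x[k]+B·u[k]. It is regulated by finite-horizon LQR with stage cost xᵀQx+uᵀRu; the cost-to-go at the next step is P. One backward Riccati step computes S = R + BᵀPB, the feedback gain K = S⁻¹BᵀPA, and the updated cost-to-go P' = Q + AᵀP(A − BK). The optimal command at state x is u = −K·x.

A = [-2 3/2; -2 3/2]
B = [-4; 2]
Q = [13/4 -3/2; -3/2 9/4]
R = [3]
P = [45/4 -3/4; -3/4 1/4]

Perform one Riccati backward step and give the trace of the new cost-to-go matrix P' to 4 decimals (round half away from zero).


9.0395

BᵀP = [-46.5000 3.5000]
S = R + BᵀPB = [3] + [193.0000] = [196.0000]
BᵀPA = [86.0000 -64.5000]
K = S⁻¹·BᵀPA = [0.4388 -0.3291]
A−BK = [-0.2449 0.1837; -2.8776 2.1582]
AᵀP(A−BK) = [2.2653 -1.6990; -1.6990 1.2742]
P' = Q + AᵀP(A−BK) = [5.5153 -3.1990; -3.1990 3.5242]
tr(P') = 9.0395


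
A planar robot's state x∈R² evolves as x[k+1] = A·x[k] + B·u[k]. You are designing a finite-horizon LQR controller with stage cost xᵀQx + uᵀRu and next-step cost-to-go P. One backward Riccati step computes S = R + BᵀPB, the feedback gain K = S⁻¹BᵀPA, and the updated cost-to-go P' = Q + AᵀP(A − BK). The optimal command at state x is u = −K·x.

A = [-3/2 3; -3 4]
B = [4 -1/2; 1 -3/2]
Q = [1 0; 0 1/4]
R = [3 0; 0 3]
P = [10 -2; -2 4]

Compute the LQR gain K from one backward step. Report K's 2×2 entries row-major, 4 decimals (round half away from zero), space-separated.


-0.1809 0.5033 1.3608 -1.6919

BᵀP = [38.0000 -4.0000; -2.0000 -5.0000]
S = R + BᵀPB = [3 0; 0 3] + [148.0000 -13.0000; -13.0000 8.5000] = [151.0000 -13.0000; -13.0000 11.5000]
BᵀPA = [-45.0000 98.0000; 18.0000 -26.0000]
K = S⁻¹·BᵀPA = [-0.1809 0.5033; 1.3608 -1.6919]
A−BK = [-0.0962 0.1407; -0.7780 0.9589]
AᵀP(A−BK) = [7.8675 -9.8957; -9.8957 12.6833]
P' = Q + AᵀP(A−BK) = [8.8675 -9.8957; -9.8957 12.9333]
tr(P') = 21.8007


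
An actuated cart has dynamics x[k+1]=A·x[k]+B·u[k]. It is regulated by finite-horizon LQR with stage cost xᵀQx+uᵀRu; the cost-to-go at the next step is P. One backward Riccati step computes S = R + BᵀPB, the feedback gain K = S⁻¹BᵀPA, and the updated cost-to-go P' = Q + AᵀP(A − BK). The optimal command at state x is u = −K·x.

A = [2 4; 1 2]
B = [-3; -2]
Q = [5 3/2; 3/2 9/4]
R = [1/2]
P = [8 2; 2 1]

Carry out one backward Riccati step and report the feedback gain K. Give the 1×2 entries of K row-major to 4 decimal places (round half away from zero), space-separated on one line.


-0.6368 -1.2736

BᵀP = [-28.0000 -8.0000]
S = R + BᵀPB = [1/2] + [100.0000] = [100.5000]
BᵀPA = [-64.0000 -128.0000]
K = S⁻¹·BᵀPA = [-0.6368 -1.2736]
A−BK = [0.0896 0.1791; -0.2736 -0.5473]
AᵀP(A−BK) = [0.2438 0.4876; 0.4876 0.9751]
P' = Q + AᵀP(A−BK) = [5.2438 1.9876; 1.9876 3.2251]
tr(P') = 8.4689


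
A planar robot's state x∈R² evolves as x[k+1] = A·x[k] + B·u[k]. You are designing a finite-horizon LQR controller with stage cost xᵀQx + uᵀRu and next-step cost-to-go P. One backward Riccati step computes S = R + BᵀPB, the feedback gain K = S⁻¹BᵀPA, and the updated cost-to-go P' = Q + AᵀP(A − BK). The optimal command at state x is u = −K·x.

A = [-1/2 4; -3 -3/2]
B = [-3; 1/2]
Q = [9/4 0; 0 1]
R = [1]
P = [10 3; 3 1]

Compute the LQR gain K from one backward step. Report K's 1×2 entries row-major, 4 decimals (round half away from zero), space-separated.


BᵀP = [-28.5000 -8.5000]
S = R + BᵀPB = [1] + [81.2500] = [82.2500]
BᵀPA = [39.7500 -101.2500]
K = S⁻¹·BᵀPA = [0.4833 -1.2310]
A−BK = [0.9498 0.3070; -3.2416 -0.8845]
AᵀP(A−BK) = [1.2895 -0.3176; -0.3176 1.6109]
P' = Q + AᵀP(A−BK) = [3.5395 -0.3176; -0.3176 2.6109]
tr(P') = 6.1505

0.4833 -1.2310


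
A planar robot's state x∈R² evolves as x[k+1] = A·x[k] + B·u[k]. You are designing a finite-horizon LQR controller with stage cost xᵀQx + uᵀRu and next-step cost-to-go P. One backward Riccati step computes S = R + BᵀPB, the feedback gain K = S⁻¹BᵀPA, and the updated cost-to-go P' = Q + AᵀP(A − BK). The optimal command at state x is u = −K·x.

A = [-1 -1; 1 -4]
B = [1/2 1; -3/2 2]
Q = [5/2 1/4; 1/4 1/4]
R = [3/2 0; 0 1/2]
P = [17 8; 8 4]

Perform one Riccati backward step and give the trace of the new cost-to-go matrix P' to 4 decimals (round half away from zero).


BᵀP = [-3.5000 -2.0000; 33.0000 16.0000]
S = R + BᵀPB = [3/2 0; 0 1/2] + [1.2500 -7.5000; -7.5000 65.0000] = [2.7500 -7.5000; -7.5000 65.5000]
BᵀPA = [1.5000 11.5000; -17.0000 -97.0000]
K = S⁻¹·BᵀPA = [-0.2361 0.2079; -0.2866 -1.4571]
A−BK = [-0.5954 0.3532; 1.2190 -0.7740]
AᵀP(A−BK) = [0.4823 -0.0827; -0.0827 1.2694]
P' = Q + AᵀP(A−BK) = [2.9823 0.1673; 0.1673 1.5194]
tr(P') = 4.5018

4.5018


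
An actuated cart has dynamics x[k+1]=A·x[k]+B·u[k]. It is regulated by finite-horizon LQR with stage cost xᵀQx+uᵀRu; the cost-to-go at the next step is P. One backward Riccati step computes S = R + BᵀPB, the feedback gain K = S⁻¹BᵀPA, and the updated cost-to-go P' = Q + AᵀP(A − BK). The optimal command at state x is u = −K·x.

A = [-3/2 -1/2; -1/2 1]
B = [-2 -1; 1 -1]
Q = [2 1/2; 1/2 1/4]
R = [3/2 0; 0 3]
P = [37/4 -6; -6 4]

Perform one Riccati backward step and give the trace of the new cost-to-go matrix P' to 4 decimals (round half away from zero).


2.9318

BᵀP = [-24.5000 16.0000; -3.2500 2.0000]
S = R + BᵀPB = [3/2 0; 0 3] + [65.0000 8.5000; 8.5000 1.2500] = [66.5000 8.5000; 8.5000 4.2500]
BᵀPA = [28.7500 28.2500; 3.8750 3.6250]
K = S⁻¹·BᵀPA = [0.4242 0.4242; 0.0633 0.0045]
A−BK = [-0.5882 0.3529; -0.8610 0.5802]
AᵀP(A−BK) = [0.3703 0.2233; 0.2233 0.3115]
P' = Q + AᵀP(A−BK) = [2.3703 0.7233; 0.7233 0.5615]
tr(P') = 2.9318


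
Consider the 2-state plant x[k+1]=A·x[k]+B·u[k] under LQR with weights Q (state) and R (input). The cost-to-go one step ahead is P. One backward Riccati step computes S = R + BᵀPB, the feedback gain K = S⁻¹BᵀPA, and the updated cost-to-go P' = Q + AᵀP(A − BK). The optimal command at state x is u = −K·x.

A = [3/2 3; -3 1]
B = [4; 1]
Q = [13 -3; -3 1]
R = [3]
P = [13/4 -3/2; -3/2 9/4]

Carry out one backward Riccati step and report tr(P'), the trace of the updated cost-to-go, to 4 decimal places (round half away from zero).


38.7158

BᵀP = [11.5000 -3.7500]
S = R + BᵀPB = [3] + [42.2500] = [45.2500]
BᵀPA = [28.5000 30.7500]
K = S⁻¹·BᵀPA = [0.6298 0.6796]
A−BK = [-1.0193 0.2818; -3.6298 0.3204]
AᵀP(A−BK) = [23.1122 -0.2424; -0.2424 1.6036]
P' = Q + AᵀP(A−BK) = [36.1122 -3.2424; -3.2424 2.6036]
tr(P') = 38.7158


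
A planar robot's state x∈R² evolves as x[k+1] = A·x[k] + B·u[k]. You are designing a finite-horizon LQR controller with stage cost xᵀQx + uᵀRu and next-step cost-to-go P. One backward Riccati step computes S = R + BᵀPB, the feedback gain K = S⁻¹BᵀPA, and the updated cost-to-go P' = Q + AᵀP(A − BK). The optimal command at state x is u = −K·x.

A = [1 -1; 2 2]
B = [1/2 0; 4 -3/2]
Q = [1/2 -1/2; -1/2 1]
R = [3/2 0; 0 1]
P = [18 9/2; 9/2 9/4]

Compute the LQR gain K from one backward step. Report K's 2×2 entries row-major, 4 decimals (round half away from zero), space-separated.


BᵀP = [27.0000 11.2500; -6.7500 -3.3750]
S = R + BᵀPB = [3/2 0; 0 1] + [58.5000 -16.8750; -16.8750 5.0625] = [60.0000 -16.8750; -16.8750 6.0625]
BᵀPA = [49.5000 -4.5000; -13.5000 0.0000]
K = S⁻¹·BᵀPA = [0.9151 -0.3454; 0.3205 -0.9614]
A−BK = [0.5424 -0.8273; -1.1798 1.9395]
AᵀP(A−BK) = [4.0273 -4.8819; -4.8819 7.4457]
P' = Q + AᵀP(A−BK) = [4.5273 -5.3819; -5.3819 8.4457]
tr(P') = 12.9730

0.9151 -0.3454 0.3205 -0.9614


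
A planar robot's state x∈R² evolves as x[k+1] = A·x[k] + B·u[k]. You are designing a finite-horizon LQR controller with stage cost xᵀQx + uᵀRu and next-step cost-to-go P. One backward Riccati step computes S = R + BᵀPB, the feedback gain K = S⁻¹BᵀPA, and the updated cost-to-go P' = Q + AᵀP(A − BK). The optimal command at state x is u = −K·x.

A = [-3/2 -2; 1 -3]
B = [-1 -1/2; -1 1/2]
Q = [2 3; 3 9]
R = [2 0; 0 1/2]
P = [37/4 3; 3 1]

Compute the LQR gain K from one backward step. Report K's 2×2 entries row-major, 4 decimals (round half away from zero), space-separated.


0.6304 1.6413 0.6957 1.5870

BᵀP = [-12.2500 -4.0000; -3.1250 -1.0000]
S = R + BᵀPB = [2 0; 0 1/2] + [16.2500 4.1250; 4.1250 1.0625] = [18.2500 4.1250; 4.1250 1.5625]
BᵀPA = [14.3750 36.5000; 3.6875 9.2500]
K = S⁻¹·BᵀPA = [0.6304 1.6413; 0.6957 1.5870]
A−BK = [-0.5217 0.4348; 1.2826 -2.1522]
AᵀP(A−BK) = [1.1848 2.8043; 2.8043 7.4130]
P' = Q + AᵀP(A−BK) = [3.1848 5.8043; 5.8043 16.4130]
tr(P') = 19.5978


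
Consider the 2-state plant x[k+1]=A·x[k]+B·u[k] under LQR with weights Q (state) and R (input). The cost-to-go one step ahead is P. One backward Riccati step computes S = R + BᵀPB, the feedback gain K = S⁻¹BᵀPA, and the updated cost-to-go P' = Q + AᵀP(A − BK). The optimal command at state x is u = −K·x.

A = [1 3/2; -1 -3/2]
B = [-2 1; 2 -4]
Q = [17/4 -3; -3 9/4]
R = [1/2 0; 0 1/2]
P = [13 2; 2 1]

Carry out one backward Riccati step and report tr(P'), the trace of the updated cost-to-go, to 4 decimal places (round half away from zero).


BᵀP = [-22.0000 -2.0000; 5.0000 -2.0000]
S = R + BᵀPB = [1/2 0; 0 1/2] + [40.0000 -14.0000; -14.0000 13.0000] = [40.5000 -14.0000; -14.0000 13.5000]
BᵀPA = [-20.0000 -30.0000; 7.0000 10.5000]
K = S⁻¹·BᵀPA = [-0.4904 -0.7356; 0.0100 0.0150]
A−BK = [0.0093 0.0139; 0.0207 0.0310]
AᵀP(A−BK) = [0.1226 0.1839; 0.1839 0.2758]
P' = Q + AᵀP(A−BK) = [4.3726 -2.8161; -2.8161 2.5258]
tr(P') = 6.8984

6.8984


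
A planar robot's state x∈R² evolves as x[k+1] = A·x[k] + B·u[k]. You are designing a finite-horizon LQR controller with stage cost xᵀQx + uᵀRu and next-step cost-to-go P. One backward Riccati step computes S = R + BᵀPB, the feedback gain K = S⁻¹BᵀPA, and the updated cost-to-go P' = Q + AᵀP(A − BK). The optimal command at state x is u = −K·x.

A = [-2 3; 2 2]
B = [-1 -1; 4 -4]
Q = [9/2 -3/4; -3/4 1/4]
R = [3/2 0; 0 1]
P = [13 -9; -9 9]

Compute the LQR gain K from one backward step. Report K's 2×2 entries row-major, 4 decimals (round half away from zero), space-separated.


1.1525 -1.1033 0.5928 -1.5062

BᵀP = [-49.0000 45.0000; 23.0000 -27.0000]
S = R + BᵀPB = [3/2 0; 0 1] + [229.0000 -131.0000; -131.0000 85.0000] = [230.5000 -131.0000; -131.0000 86.0000]
BᵀPA = [188.0000 -57.0000; -100.0000 15.0000]
K = S⁻¹·BᵀPA = [1.1525 -1.1033; 0.5928 -1.5062]
A−BK = [-0.2547 0.3905; -0.2389 0.3884]
AᵀP(A−BK) = [2.6056 -3.1983; -3.1983 4.7045]
P' = Q + AᵀP(A−BK) = [7.1056 -3.9483; -3.9483 4.9545]
tr(P') = 12.0601


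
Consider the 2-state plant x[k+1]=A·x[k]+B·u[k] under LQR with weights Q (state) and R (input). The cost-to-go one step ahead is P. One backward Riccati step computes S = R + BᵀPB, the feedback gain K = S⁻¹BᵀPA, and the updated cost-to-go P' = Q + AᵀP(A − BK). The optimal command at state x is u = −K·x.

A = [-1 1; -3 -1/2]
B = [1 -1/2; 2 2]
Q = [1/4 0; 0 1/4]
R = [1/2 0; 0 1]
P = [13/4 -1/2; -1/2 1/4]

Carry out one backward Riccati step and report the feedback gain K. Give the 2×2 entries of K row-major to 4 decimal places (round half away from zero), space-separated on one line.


BᵀP = [2.2500 0.0000; -2.6250 0.7500]
S = R + BᵀPB = [1/2 0; 0 1] + [2.2500 -1.1250; -1.1250 2.8125] = [2.7500 -1.1250; -1.1250 3.8125]
BᵀPA = [-2.2500 2.2500; 0.3750 -3.0000]
K = S⁻¹·BᵀPA = [-0.8847 0.5644; -0.1627 -0.6203]
A−BK = [-0.1966 0.1254; -0.9051 -0.3881]
AᵀP(A−BK) = [0.5703 -0.1225; -0.1225 0.6816]
P' = Q + AᵀP(A−BK) = [0.8203 -0.1225; -0.1225 0.9316]
tr(P') = 1.7519

-0.8847 0.5644 -0.1627 -0.6203


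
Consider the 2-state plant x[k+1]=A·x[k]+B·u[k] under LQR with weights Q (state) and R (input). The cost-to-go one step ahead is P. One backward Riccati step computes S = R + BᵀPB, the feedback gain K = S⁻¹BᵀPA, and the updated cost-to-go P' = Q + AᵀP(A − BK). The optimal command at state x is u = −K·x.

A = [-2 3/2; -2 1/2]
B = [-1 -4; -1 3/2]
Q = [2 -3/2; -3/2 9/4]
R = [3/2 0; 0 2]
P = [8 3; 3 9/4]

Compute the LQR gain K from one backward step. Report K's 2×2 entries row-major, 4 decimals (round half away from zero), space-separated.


1.3445 -0.5484 0.2391 -0.2599

BᵀP = [-11.0000 -5.2500; -27.5000 -8.6250]
S = R + BᵀPB = [3/2 0; 0 2] + [16.2500 36.1250; 36.1250 97.0625] = [17.7500 36.1250; 36.1250 99.0625]
BᵀPA = [32.5000 -19.1250; 72.2500 -45.5625]
K = S⁻¹·BᵀPA = [1.3445 -0.5484; 0.2391 -0.2599]
A−BK = [0.3007 -0.0882; -1.0141 0.3415]
AᵀP(A−BK) = [4.0334 -1.6453; -1.6453 0.7302]
P' = Q + AᵀP(A−BK) = [6.0334 -3.1453; -3.1453 2.9802]
tr(P') = 9.0136


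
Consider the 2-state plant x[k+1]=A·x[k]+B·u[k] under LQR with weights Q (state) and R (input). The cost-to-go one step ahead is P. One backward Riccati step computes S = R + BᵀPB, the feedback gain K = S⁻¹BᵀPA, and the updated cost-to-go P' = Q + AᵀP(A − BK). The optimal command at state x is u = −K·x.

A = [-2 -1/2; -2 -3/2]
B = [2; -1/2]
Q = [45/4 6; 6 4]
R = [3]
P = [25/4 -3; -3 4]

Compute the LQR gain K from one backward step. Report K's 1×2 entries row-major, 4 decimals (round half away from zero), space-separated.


BᵀP = [14.0000 -8.0000]
S = R + BᵀPB = [3] + [32.0000] = [35.0000]
BᵀPA = [-12.0000 5.0000]
K = S⁻¹·BᵀPA = [-0.3429 0.1429]
A−BK = [-1.3143 -0.7857; -2.1714 -1.4286]
AᵀP(A−BK) = [12.8857 7.9643; 7.9643 5.3482]
P' = Q + AᵀP(A−BK) = [24.1357 13.9643; 13.9643 9.3482]
tr(P') = 33.4839

-0.3429 0.1429


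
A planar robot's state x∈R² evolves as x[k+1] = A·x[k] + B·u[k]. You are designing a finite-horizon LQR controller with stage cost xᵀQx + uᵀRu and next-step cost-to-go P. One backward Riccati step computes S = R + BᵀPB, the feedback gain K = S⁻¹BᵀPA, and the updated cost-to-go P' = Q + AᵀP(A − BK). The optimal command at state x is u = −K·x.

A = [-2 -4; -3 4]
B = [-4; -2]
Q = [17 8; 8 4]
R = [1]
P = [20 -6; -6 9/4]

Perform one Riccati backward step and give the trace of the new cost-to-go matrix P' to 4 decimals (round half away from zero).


BᵀP = [-68.0000 19.5000]
S = R + BᵀPB = [1] + [233.0000] = [234.0000]
BᵀPA = [77.5000 350.0000]
K = S⁻¹·BᵀPA = [0.3312 1.4957]
A−BK = [-0.6752 1.9829; -2.3376 6.9915]
AᵀP(A−BK) = [2.5823 -6.9188; -6.9188 24.4957]
P' = Q + AᵀP(A−BK) = [19.5823 1.0812; 1.0812 28.4957]
tr(P') = 48.0780

48.0780


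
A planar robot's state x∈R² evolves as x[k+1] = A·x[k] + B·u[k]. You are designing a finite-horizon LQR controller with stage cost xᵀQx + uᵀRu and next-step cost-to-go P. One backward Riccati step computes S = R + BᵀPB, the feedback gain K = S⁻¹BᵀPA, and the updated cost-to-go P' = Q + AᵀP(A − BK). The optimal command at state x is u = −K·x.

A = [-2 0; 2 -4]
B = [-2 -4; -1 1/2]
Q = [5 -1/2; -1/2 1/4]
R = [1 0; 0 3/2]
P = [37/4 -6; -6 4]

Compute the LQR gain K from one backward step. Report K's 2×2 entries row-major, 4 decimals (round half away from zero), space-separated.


BᵀP = [-12.5000 8.0000; -40.0000 26.0000]
S = R + BᵀPB = [1 0; 0 3/2] + [17.0000 54.0000; 54.0000 173.0000] = [18.0000 54.0000; 54.0000 174.5000]
BᵀPA = [41.0000 -32.0000; 132.0000 -104.0000]
K = S⁻¹·BᵀPA = [0.1178 0.1422; 0.7200 -0.6400]
A−BK = [1.1156 -2.2756; 1.7578 -3.5378]
AᵀP(A−BK) = [1.1311 -1.3511; -1.3511 1.9911]
P' = Q + AᵀP(A−BK) = [6.1311 -1.8511; -1.8511 2.2411]
tr(P') = 8.3722

0.1178 0.1422 0.7200 -0.6400


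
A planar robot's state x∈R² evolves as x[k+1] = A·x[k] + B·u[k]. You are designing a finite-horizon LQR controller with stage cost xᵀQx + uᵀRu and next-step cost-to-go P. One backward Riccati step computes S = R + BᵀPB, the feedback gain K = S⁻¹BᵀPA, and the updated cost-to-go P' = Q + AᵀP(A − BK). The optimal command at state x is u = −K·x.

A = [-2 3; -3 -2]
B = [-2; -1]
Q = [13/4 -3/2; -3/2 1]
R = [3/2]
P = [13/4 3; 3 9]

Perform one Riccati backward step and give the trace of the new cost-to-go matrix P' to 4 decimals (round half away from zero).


BᵀP = [-9.5000 -15.0000]
S = R + BᵀPB = [3/2] + [34.0000] = [35.5000]
BᵀPA = [64.0000 1.5000]
K = S⁻¹·BᵀPA = [1.8028 0.0423]
A−BK = [1.6056 3.0845; -1.1972 -1.9577]
AᵀP(A−BK) = [14.6197 16.7958; 16.7958 29.1866]
P' = Q + AᵀP(A−BK) = [17.8697 15.2958; 15.2958 30.1866]
tr(P') = 48.0563

48.0563


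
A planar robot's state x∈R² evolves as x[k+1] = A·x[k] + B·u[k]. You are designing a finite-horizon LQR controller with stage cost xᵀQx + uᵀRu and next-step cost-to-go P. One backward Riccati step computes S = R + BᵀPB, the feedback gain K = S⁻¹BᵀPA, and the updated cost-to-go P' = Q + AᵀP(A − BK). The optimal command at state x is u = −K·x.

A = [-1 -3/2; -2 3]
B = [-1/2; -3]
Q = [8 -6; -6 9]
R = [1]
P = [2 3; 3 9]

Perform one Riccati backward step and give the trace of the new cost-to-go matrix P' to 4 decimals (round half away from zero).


BᵀP = [-10.0000 -28.5000]
S = R + BᵀPB = [1] + [90.5000] = [91.5000]
BᵀPA = [67.0000 -70.5000]
K = S⁻¹·BᵀPA = [0.7322 -0.7705]
A−BK = [-0.6339 -1.8852; 0.1967 0.6885]
AᵀP(A−BK) = [0.9399 0.6230; 0.6230 4.1803]
P' = Q + AᵀP(A−BK) = [8.9399 -5.3770; -5.3770 13.1803]
tr(P') = 22.1202

22.1202


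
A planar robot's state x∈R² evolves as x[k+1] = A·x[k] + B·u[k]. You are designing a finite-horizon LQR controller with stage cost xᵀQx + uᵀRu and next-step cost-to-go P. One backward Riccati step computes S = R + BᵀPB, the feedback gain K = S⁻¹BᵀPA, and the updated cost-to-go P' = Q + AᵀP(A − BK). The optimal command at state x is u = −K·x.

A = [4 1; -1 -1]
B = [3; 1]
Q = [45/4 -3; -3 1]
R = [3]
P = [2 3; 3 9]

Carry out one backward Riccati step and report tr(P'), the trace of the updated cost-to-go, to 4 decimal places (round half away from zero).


25.8125

BᵀP = [9.0000 18.0000]
S = R + BᵀPB = [3] + [45.0000] = [48.0000]
BᵀPA = [18.0000 -9.0000]
K = S⁻¹·BᵀPA = [0.3750 -0.1875]
A−BK = [2.8750 1.5625; -1.3750 -0.8125]
AᵀP(A−BK) = [10.2500 5.3750; 5.3750 3.3125]
P' = Q + AᵀP(A−BK) = [21.5000 2.3750; 2.3750 4.3125]
tr(P') = 25.8125


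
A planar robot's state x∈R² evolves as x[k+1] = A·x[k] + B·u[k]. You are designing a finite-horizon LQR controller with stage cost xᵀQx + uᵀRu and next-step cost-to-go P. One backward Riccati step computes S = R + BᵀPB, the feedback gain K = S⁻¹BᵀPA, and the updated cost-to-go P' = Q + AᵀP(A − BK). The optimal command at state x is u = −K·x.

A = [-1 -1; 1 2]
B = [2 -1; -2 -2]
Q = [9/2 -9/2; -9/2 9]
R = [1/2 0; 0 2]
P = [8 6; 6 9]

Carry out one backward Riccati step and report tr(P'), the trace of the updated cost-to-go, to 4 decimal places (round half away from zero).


14.0565

BᵀP = [4.0000 -6.0000; -20.0000 -24.0000]
S = R + BᵀPB = [1/2 0; 0 2] + [20.0000 8.0000; 8.0000 68.0000] = [20.5000 8.0000; 8.0000 70.0000]
BᵀPA = [-10.0000 -16.0000; -4.0000 -28.0000]
K = S⁻¹·BᵀPA = [-0.4872 -0.6535; -0.0015 -0.3253]
A−BK = [-0.0270 -0.0182; 0.0226 0.0423]
AᵀP(A−BK) = [0.1218 0.1634; 0.1634 0.4347]
P' = Q + AᵀP(A−BK) = [4.6218 -4.3366; -4.3366 9.4347]
tr(P') = 14.0565


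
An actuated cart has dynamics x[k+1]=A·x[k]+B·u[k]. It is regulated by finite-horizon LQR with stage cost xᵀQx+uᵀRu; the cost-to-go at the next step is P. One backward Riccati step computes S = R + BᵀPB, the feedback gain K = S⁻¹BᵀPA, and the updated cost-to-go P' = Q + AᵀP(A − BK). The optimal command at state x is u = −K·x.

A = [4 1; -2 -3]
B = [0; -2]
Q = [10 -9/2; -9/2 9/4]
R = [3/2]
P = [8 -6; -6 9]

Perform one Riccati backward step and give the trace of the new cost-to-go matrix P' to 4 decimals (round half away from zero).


BᵀP = [12.0000 -18.0000]
S = R + BᵀPB = [3/2] + [36.0000] = [37.5000]
BᵀPA = [84.0000 66.0000]
K = S⁻¹·BᵀPA = [2.2400 1.7600]
A−BK = [4.0000 1.0000; 2.4800 0.5200]
AᵀP(A−BK) = [71.8400 22.1600; 22.1600 8.8400]
P' = Q + AᵀP(A−BK) = [81.8400 17.6600; 17.6600 11.0900]
tr(P') = 92.9300

92.9300


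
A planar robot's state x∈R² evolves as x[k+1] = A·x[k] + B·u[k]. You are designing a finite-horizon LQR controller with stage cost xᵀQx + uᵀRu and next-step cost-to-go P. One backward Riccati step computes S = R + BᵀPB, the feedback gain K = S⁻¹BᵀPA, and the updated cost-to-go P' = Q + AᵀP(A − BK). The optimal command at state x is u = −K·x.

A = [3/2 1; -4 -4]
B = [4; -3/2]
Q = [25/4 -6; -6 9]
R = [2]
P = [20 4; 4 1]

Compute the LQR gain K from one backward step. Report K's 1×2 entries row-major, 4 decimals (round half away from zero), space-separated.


BᵀP = [74.0000 14.5000]
S = R + BᵀPB = [2] + [274.2500] = [276.2500]
BᵀPA = [53.0000 16.0000]
K = S⁻¹·BᵀPA = [0.1919 0.0579]
A−BK = [0.7326 0.7683; -3.7122 -3.9131]
AᵀP(A−BK) = [2.8317 2.9303; 2.9303 3.0733]
P' = Q + AᵀP(A−BK) = [9.0817 -3.0697; -3.0697 12.0733]
tr(P') = 21.1550

0.1919 0.0579


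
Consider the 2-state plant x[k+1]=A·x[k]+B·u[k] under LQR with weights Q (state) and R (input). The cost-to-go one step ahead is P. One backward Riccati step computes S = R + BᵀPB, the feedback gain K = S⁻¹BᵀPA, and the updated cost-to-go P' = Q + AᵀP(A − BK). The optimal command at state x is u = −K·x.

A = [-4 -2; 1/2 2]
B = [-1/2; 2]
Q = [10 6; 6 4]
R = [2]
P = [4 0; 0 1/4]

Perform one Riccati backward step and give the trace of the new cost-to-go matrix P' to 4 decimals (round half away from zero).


71.7969

BᵀP = [-2.0000 0.5000]
S = R + BᵀPB = [2] + [2.0000] = [4.0000]
BᵀPA = [8.2500 5.0000]
K = S⁻¹·BᵀPA = [2.0625 1.2500]
A−BK = [-2.9688 -1.3750; -3.6250 -0.5000]
AᵀP(A−BK) = [47.0469 21.9375; 21.9375 10.7500]
P' = Q + AᵀP(A−BK) = [57.0469 27.9375; 27.9375 14.7500]
tr(P') = 71.7969


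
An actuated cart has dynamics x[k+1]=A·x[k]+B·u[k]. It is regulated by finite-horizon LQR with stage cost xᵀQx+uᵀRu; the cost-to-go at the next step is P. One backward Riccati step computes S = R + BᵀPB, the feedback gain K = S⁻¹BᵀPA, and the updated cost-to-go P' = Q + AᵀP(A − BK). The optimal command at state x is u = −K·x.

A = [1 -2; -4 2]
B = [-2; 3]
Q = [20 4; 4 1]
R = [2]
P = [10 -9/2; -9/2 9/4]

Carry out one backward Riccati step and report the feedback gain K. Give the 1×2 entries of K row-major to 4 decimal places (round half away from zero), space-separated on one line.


BᵀP = [-33.5000 15.7500]
S = R + BᵀPB = [2] + [114.2500] = [116.2500]
BᵀPA = [-96.5000 98.5000]
K = S⁻¹·BᵀPA = [-0.8301 0.8473]
A−BK = [-0.6602 -0.3054; -1.5097 -0.5419]
AᵀP(A−BK) = [1.8946 -1.2344; -1.2344 1.5398]
P' = Q + AᵀP(A−BK) = [21.8946 2.7656; 2.7656 2.5398]
tr(P') = 24.4344

-0.8301 0.8473


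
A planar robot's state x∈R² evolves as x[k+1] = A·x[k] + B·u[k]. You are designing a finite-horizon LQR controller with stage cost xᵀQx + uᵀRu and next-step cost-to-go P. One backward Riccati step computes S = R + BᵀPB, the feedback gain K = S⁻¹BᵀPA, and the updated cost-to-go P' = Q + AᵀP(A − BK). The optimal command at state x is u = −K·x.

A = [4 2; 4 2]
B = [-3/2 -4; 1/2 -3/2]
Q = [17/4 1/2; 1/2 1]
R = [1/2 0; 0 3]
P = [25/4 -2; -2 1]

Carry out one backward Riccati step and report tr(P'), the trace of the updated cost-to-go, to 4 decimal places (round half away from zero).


BᵀP = [-10.3750 3.5000; -22.0000 6.5000]
S = R + BᵀPB = [1/2 0; 0 3] + [17.3125 36.2500; 36.2500 78.2500] = [17.8125 36.2500; 36.2500 81.2500]
BᵀPA = [-27.5000 -13.7500; -62.0000 -31.0000]
K = S⁻¹·BᵀPA = [0.0985 0.0493; -0.8070 -0.4035]
A−BK = [0.9196 0.4598; 2.7402 1.3701]
AᵀP(A−BK) = [4.6733 2.3367; 2.3367 1.1683]
P' = Q + AᵀP(A−BK) = [8.9233 2.8367; 2.8367 2.1683]
tr(P') = 11.0916

11.0916


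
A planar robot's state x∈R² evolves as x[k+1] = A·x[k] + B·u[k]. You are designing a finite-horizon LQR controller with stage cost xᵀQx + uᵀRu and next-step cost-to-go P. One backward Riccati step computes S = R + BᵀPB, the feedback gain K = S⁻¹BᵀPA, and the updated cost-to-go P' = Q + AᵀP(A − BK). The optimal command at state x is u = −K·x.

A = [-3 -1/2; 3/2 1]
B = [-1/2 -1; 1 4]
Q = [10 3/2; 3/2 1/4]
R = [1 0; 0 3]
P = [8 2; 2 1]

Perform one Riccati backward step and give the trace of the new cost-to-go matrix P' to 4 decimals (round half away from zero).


BᵀP = [-2.0000 0.0000; 0.0000 2.0000]
S = R + BᵀPB = [1 0; 0 3] + [1.0000 2.0000; 2.0000 8.0000] = [2.0000 2.0000; 2.0000 11.0000]
BᵀPA = [6.0000 1.0000; 3.0000 2.0000]
K = S⁻¹·BᵀPA = [3.3333 0.3889; -0.3333 0.1111]
A−BK = [-1.6667 -0.1944; -0.5000 0.1667]
AᵀP(A−BK) = [37.2500 3.3333; 3.3333 0.3889]
P' = Q + AᵀP(A−BK) = [47.2500 4.8333; 4.8333 0.6389]
tr(P') = 47.8889

47.8889


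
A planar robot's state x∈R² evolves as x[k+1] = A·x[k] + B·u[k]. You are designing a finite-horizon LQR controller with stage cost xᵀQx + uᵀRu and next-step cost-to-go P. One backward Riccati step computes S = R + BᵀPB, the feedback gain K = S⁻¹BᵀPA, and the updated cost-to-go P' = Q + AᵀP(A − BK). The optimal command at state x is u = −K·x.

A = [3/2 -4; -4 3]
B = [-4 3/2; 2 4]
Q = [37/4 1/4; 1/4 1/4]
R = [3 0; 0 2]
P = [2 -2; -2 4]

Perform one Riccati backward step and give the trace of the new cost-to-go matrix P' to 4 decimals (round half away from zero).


BᵀP = [-12.0000 16.0000; -5.0000 13.0000]
S = R + BᵀPB = [3 0; 0 2] + [80.0000 46.0000; 46.0000 44.5000] = [83.0000 46.0000; 46.0000 46.5000]
BᵀPA = [-82.0000 96.0000; -59.5000 59.0000]
K = S⁻¹·BᵀPA = [-0.6171 1.0037; -0.6691 0.2759]
A−BK = [0.0350 -0.3989; -0.0895 -0.1110]
AᵀP(A−BK) = [2.0849 -2.2793; -2.2793 3.3651]
P' = Q + AᵀP(A−BK) = [11.3349 -2.0293; -2.0293 3.6151]
tr(P') = 14.9500

14.9500


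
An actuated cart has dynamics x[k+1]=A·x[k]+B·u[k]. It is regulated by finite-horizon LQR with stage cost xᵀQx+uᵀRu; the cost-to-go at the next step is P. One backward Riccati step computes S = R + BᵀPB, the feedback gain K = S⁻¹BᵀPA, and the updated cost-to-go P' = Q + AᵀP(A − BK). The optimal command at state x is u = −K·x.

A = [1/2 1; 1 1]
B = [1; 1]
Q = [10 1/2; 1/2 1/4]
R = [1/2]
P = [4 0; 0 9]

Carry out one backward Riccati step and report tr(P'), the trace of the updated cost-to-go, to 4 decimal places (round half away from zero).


11.7685

BᵀP = [4.0000 9.0000]
S = R + BᵀPB = [1/2] + [13.0000] = [13.5000]
BᵀPA = [11.0000 13.0000]
K = S⁻¹·BᵀPA = [0.8148 0.9630]
A−BK = [-0.3148 0.0370; 0.1852 0.0370]
AᵀP(A−BK) = [1.0370 0.4074; 0.4074 0.4815]
P' = Q + AᵀP(A−BK) = [11.0370 0.9074; 0.9074 0.7315]
tr(P') = 11.7685
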